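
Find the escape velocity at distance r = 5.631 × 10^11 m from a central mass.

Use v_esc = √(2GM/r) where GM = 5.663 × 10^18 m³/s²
r = 5.631 × 10^11 m
GM = 5.663 × 10^18 m³/s²
2GM/r = 2 × (5.663 × 10^18) / (5.631 × 10^11) = 2.01137 × 10^7 m²/s²
v_esc = √(2GM/r) = 4484.83 m/s ≈ 4.485 km/s

Final answer: 4.485 km/s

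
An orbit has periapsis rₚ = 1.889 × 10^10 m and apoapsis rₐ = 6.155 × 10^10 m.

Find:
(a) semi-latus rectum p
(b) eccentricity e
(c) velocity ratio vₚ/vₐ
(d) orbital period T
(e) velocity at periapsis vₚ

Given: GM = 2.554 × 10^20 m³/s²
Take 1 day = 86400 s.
rₚ = 1.889 × 10^10 m
rₐ = 6.155 × 10^10 m
GM = 2.554 × 10^20 m³/s²
a = (rₚ + rₐ)/2 = 4.022 × 10^10 m
e = (rₐ − rₚ)/(rₐ + rₚ) = (4.266 × 10^10) / (8.044 × 10^10) = 0.530333
(a) 1 − e² = 0.718747;  p = a(1 − e²) = 4.022 × 10^10 × 0.718747 = 2.8908 × 10^10 m ≈ 2.891 × 10^10 m
(b) e = 0.530333 ≈ 0.5303
(c) vₚ/vₐ = rₐ/rₚ (angular momentum) = (6.155 × 10^10) / (1.889 × 10^10) = 3.25834 ≈ 3.258
(d) a³ = 6.50618 × 10^31 m³;  T = 2π √(a³/GM) = 2π × 504722 s = 3.17126 × 10^6 s ≈ 36.7 days
(e) vₚ² = GM (2/rₚ − 1/a) = 2.554 × 10^20 × (1.05876 × 10^-10 − 2.48633 × 10^-11) = 2.06907 × 10^10 m²/s²;  vₚ = 143843 m/s ≈ 143.8 km/s

Final answer:
(a) semi-latus rectum p = 2.891 × 10^10 m
(b) eccentricity e = 0.5303
(c) velocity ratio vₚ/vₐ = 3.258
(d) orbital period T = 36.7 days
(e) velocity at periapsis vₚ = 143.8 km/s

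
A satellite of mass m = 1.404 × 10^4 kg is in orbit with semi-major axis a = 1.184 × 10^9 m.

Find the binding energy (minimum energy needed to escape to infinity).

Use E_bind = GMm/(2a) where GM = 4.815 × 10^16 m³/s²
a = 1.184 × 10^9 m
GM = 4.815 × 10^16 m³/s²
m = 1.404 × 10^4 kg
GMm = 4.815 × 10^16 × 14040 = 6.76026 × 10^20 m³·kg/s²
2a = 2.368 × 10^9 m
E_bind = GMm/(2a) = 2.85484 × 10^11 J ≈ 285.5 GJ

Final answer: 285.5 GJ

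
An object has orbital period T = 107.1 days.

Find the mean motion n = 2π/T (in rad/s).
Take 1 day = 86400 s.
T = 107.1 days = 9.25344 × 10^6 s
n = 2π / (9.25344 × 10^6 s) = 6.79011 × 10^-7 rad/s ≈ 6.79 × 10^-7 rad/s

Final answer: n = 6.79 × 10^-7 rad/s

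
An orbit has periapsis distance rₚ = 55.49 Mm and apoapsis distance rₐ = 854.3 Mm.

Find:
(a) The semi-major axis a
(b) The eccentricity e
rₚ = 55.49 Mm = 5.549 × 10^7 m
rₐ = 854.3 Mm = 8.543 × 10^8 m
(a) a = (rₚ + rₐ)/2 = 4.54895 × 10^8 m ≈ 454.9 Mm
(b) e = (rₐ − rₚ)/(rₐ + rₚ) = (7.9881 × 10^8) / (9.0979 × 10^8) = 0.878016

Final answer:
(a) a = 454.9 Mm
(b) e = 0.878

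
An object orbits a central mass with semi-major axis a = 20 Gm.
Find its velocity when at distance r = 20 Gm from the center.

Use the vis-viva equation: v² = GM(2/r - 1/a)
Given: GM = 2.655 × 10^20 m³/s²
a = 20 Gm = 2 × 10^10 m
r = 20 Gm = 2 × 10^10 m
GM = 2.655 × 10^20 m³/s²
2/r − 1/a = 1 × 10^-10 − 5 × 10^-11 = 5 × 10^-11 m⁻¹
v² = GM (2/r − 1/a) = 1.3275 × 10^10 m²/s²
v = 115217 m/s ≈ 115.2 km/s

Final answer: 115.2 km/s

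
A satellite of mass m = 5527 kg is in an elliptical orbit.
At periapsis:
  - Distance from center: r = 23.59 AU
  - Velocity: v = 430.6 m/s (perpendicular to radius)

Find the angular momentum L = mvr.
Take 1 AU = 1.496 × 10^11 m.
r = 23.59 AU = 3.52906 × 10^12 m
v = 430.6 m/s
vr = 430.6 × 3.52906 × 10^12 = 1.51961 × 10^15 m²/s
L = m × vr = 5527 × 1.51961 × 10^15 = 8.39891 × 10^18 kg·m²/s ≈ 8.399 × 10^18 kg·m²/s

Final answer: L = 8.399 × 10^18 kg·m²/s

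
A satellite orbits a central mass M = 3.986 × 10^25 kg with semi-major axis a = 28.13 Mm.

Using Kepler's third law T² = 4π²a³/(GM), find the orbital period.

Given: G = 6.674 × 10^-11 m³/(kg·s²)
M = 3.986 × 10^25 kg
GM = G × M = 6.674 × 10^-11 × 3.986 × 10^25 = 2.66026 × 10^15 m³/s²
a = 28.13 Mm = 2.813 × 10^7 m
a³ = 2.22592 × 10^22 m³
T = 2π √(a³/GM) = 2π √((2.22592 × 10^22) / (2.66026 × 10^15)) = 2π × 2892.63 s
T = 18174.9 s ≈ 5.049 hours

Final answer: 5.049 hours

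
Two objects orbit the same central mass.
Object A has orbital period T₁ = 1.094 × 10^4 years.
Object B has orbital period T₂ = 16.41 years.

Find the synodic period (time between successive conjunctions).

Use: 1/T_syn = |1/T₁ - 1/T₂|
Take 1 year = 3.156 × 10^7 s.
T₁ = 1.094 × 10^4 years = 3.45266 × 10^11 s
T₂ = 16.41 years = 5.179 × 10^8 s
1/T₁ = 2.89631 × 10^-12 s⁻¹
1/T₂ = 1.93088 × 10^-9 s⁻¹
|1/T₁ − 1/T₂| = 1.92798 × 10^-9 s⁻¹
T_syn = 1 / |1/T₁ − 1/T₂| = 5.18678 × 10^8 s ≈ 16.43 years

Final answer: T_syn = 16.43 years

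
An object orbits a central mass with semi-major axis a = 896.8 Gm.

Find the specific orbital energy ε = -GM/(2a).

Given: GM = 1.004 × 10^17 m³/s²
a = 896.8 Gm = 8.968 × 10^11 m
GM = 1.004 × 10^17 m³/s²
2a = 1.7936 × 10^12 m
ε = −GM/(2a) = -55976.8 J/kg ≈ -55.98 kJ/kg

Final answer: -55.98 kJ/kg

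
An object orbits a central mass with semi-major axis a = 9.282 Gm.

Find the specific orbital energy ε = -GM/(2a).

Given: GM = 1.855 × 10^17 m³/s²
a = 9.282 Gm = 9.282 × 10^9 m
GM = 1.855 × 10^17 m³/s²
2a = 1.8564 × 10^10 m
ε = −GM/(2a) = -9.99246 × 10^6 J/kg ≈ -9.992 MJ/kg

Final answer: -9.992 MJ/kg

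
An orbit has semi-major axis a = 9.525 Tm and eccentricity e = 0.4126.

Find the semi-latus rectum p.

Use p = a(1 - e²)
a = 9.525 Tm = 9.525 × 10^12 m
e = 0.4126,  e² = 0.170239,  1 − e² = 0.829761
p = a(1 − e²) = 9.525 × 10^12 m × 0.829761 = 7.90348 × 10^12 m ≈ 7.903 Tm

Final answer: p = 7.903 Tm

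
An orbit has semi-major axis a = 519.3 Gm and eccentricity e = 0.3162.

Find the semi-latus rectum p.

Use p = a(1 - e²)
a = 519.3 Gm = 5.193 × 10^11 m
e = 0.3162,  e² = 0.0999824,  1 − e² = 0.900018
p = a(1 − e²) = 5.193 × 10^11 m × 0.900018 = 4.67379 × 10^11 m ≈ 467.4 Gm

Final answer: p = 467.4 Gm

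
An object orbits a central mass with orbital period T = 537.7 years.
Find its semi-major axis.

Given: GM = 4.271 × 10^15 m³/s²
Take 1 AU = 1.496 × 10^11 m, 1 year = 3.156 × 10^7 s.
T = 537.7 years = 1.69698 × 10^10 s
GM = 4.271 × 10^15 m³/s²
Kepler's third law: a³ = GM T² / (4π²)
T² = 2.87975 × 10^20 s²
a³ = (4.271 × 10^15) × (2.87975 × 10^20) / (4π²) = 3.11547 × 10^34 m³
a = (a³)^(1/3) = 3.1466 × 10^11 m ≈ 2.103 AU

Final answer: 2.103 AU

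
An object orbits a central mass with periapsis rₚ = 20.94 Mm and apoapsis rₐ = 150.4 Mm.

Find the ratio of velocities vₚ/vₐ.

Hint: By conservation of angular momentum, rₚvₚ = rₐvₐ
rₚ = 20.94 Mm = 2.094 × 10^7 m
rₐ = 150.4 Mm = 1.504 × 10^8 m
rₚvₚ = rₐvₐ  ⇒  vₚ/vₐ = rₐ/rₚ
vₚ/vₐ = (1.504 × 10^8) / (2.094 × 10^7) = 7.18243

Final answer: vₚ/vₐ = 7.182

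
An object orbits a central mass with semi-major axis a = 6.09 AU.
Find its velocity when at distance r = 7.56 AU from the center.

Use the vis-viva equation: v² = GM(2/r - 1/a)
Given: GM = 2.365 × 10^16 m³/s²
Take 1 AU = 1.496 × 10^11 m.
a = 6.09 AU = 9.11064 × 10^11 m
r = 7.56 AU = 1.13098 × 10^12 m
GM = 2.365 × 10^16 m³/s²
2/r − 1/a = 1.76838 × 10^-12 − 1.09762 × 10^-12 = 6.70766 × 10^-13 m⁻¹
v² = GM (2/r − 1/a) = 15863.6 m²/s²
v = 125.951 m/s ≈ 126 m/s

Final answer: 126 m/s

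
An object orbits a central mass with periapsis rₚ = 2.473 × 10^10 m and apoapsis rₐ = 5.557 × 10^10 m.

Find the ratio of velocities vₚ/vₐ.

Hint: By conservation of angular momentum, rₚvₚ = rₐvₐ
rₚ = 2.473 × 10^10 m
rₐ = 5.557 × 10^10 m
rₚvₚ = rₐvₐ  ⇒  vₚ/vₐ = rₐ/rₚ
vₚ/vₐ = (5.557 × 10^10) / (2.473 × 10^10) = 2.24707

Final answer: vₚ/vₐ = 2.247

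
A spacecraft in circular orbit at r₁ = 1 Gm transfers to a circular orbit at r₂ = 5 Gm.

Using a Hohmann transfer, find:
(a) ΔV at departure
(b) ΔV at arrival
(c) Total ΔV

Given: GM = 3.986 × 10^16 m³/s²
r₁ = 1 Gm = 1 × 10^9 m
r₂ = 5 Gm = 5 × 10^9 m
GM = 3.986 × 10^16 m³/s²
Transfer ellipse: a_t = (r₁ + r₂)/2 = 3 × 10^9 m
Circular speed at r₁: v₁ = √(GM/r₁) = 6313.48 m/s
Transfer speed at r₁ (periapsis): v₁ₜ = √(GM(2/r₁ − 1/a_t)) = 8150.66 m/s
(a) ΔV₁ = v₁ₜ − v₁ = 1837.19 m/s ≈ 1.837 km/s
Circular speed at r₂: v₂ = √(GM/r₂) = 2823.47 m/s
Transfer speed at r₂ (apoapsis): v₂ₜ = √(GM(2/r₂ − 1/a_t)) = 1630.13 m/s
(b) ΔV₂ = v₂ − v₂ₜ = 1193.34 m/s ≈ 1.193 km/s
(c) ΔV_total = ΔV₁ + ΔV₂ = 3030.53 m/s ≈ 3.031 km/s

Final answer:
(a) ΔV₁ = 1.837 km/s
(b) ΔV₂ = 1.193 km/s
(c) ΔV_total = 3.031 km/s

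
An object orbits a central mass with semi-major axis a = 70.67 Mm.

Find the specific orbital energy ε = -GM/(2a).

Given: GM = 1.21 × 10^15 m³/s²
a = 70.67 Mm = 7.067 × 10^7 m
GM = 1.21 × 10^15 m³/s²
2a = 1.4134 × 10^8 m
ε = −GM/(2a) = -8.56092 × 10^6 J/kg ≈ -8.561 MJ/kg

Final answer: -8.561 MJ/kg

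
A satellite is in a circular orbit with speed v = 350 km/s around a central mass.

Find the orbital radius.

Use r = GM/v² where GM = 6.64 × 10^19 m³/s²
v = 350 km/s = 350000 m/s
GM = 6.64 × 10^19 m³/s²
v² = 1.225 × 10^11 m²/s²
r = GM/v² = (6.64 × 10^19) / (1.225 × 10^11) = 5.42041 × 10^8 m ≈ 5.42 × 10^8 m

Final answer: 5.42 × 10^8 m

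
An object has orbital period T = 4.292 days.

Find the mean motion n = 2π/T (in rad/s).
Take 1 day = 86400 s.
T = 4.292 days = 370829 s
n = 2π / 370829 s = 1.69436 × 10^-5 rad/s ≈ 1.694 × 10^-5 rad/s

Final answer: n = 1.694 × 10^-5 rad/s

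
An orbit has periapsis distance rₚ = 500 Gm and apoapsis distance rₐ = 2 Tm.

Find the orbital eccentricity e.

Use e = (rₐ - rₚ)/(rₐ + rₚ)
rₚ = 500 Gm = 5 × 10^11 m
rₐ = 2 Tm = 2 × 10^12 m
rₐ − rₚ = 1.5 × 10^12 m
rₐ + rₚ = 2.5 × 10^12 m
e = (rₐ − rₚ)/(rₐ + rₚ) = 0.6

Final answer: e = 0.6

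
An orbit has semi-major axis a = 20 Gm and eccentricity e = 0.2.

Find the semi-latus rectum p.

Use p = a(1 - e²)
a = 20 Gm = 2 × 10^10 m
e = 0.2,  e² = 0.04,  1 − e² = 0.96
p = a(1 − e²) = 2 × 10^10 m × 0.96 = 1.92 × 10^10 m ≈ 19.2 Gm

Final answer: p = 19.2 Gm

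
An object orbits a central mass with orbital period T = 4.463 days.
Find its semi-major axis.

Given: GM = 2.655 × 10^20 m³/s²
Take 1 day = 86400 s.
T = 4.463 days = 385603 s
GM = 2.655 × 10^20 m³/s²
Kepler's third law: a³ = GM T² / (4π²)
T² = 1.4869 × 10^11 s²
a³ = (2.655 × 10^20) × (1.4869 × 10^11) / (4π²) = 9.99968 × 10^29 m³
a = (a³)^(1/3) = 9.99989 × 10^9 m ≈ 10 Gm

Final answer: 10 Gm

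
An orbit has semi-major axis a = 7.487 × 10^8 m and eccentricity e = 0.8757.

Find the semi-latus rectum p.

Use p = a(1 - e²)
a = 7.487 × 10^8 m
e = 0.8757,  e² = 0.76685,  1 − e² = 0.23315
p = a(1 − e²) = 7.487 × 10^8 m × 0.23315 = 1.74559 × 10^8 m ≈ 1.746 × 10^8 m

Final answer: p = 1.746 × 10^8 m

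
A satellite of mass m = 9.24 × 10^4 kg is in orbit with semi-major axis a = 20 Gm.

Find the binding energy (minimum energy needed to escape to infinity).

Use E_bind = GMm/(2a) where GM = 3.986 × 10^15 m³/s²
a = 20 Gm = 2 × 10^10 m
GM = 3.986 × 10^15 m³/s²
m = 9.24 × 10^4 kg
GMm = 3.986 × 10^15 × 92400 = 3.68306 × 10^20 m³·kg/s²
2a = 4 × 10^10 m
E_bind = GMm/(2a) = 9.20766 × 10^9 J ≈ 9.208 GJ

Final answer: 9.208 GJ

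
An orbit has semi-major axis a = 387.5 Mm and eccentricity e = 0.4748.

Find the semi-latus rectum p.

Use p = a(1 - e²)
a = 387.5 Mm = 3.875 × 10^8 m
e = 0.4748,  e² = 0.225435,  1 − e² = 0.774565
p = a(1 − e²) = 3.875 × 10^8 m × 0.774565 = 3.00144 × 10^8 m ≈ 300.1 Mm

Final answer: p = 300.1 Mm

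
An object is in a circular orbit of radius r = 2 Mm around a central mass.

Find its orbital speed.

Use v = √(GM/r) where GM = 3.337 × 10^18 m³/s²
r = 2 Mm = 2 × 10^6 m
GM = 3.337 × 10^18 m³/s²
GM/r = (3.337 × 10^18) / (2 × 10^6) = 1.6685 × 10^12 m²/s²
v = √(GM/r) = 1.2917 × 10^6 m/s ≈ 1292 km/s

Final answer: 1292 km/s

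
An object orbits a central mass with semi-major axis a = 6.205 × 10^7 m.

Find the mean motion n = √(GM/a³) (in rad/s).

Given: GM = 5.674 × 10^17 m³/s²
a = 6.205 × 10^7 m
GM = 5.674 × 10^17 m³/s²
a³ = 2.38905 × 10^23 m³
GM/a³ = (5.674 × 10^17) / (2.38905 × 10^23) = 2.375 × 10^-6 s⁻²
n = √(GM/a³) = 0.0015411 rad/s ≈ 0.001541 rad/s

Final answer: n = 0.001541 rad/s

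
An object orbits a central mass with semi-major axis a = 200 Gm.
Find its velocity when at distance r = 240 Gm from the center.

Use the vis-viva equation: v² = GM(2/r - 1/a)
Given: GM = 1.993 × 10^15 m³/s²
a = 200 Gm = 2 × 10^11 m
r = 240 Gm = 2.4 × 10^11 m
GM = 1.993 × 10^15 m³/s²
2/r − 1/a = 8.33333 × 10^-12 − 5 × 10^-12 = 3.33333 × 10^-12 m⁻¹
v² = GM (2/r − 1/a) = 6643.33 m²/s²
v = 81.5066 m/s ≈ 81.51 m/s

Final answer: 81.51 m/s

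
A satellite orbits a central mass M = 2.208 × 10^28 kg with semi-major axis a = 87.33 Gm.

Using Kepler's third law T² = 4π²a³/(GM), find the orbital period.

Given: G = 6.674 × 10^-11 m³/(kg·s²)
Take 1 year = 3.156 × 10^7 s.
M = 2.208 × 10^28 kg
GM = G × M = 6.674 × 10^-11 × 2.208 × 10^28 = 1.47362 × 10^18 m³/s²
a = 87.33 Gm = 8.733 × 10^10 m
a³ = 6.66025 × 10^32 m³
T = 2π √(a³/GM) = 2π √((6.66025 × 10^32) / (1.47362 × 10^18)) = 2π × 2.12595 × 10^7 s
T = 1.33577 × 10^8 s ≈ 4.232 years

Final answer: 4.232 years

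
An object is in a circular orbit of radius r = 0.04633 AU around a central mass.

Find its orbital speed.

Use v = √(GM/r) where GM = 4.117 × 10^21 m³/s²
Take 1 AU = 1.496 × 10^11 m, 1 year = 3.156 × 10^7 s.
r = 0.04633 AU = 6.93097 × 10^9 m
GM = 4.117 × 10^21 m³/s²
GM/r = (4.117 × 10^21) / (6.93097 × 10^9) = 5.94001 × 10^11 m²/s²
v = √(GM/r) = 770714 m/s ≈ 162.6 AU/year

Final answer: 162.6 AU/year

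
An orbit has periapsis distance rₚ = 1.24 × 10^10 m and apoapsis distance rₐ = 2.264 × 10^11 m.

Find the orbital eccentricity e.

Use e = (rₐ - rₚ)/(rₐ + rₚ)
rₚ = 1.24 × 10^10 m
rₐ = 2.264 × 10^11 m
rₐ − rₚ = 2.14 × 10^11 m
rₐ + rₚ = 2.388 × 10^11 m
e = (rₐ − rₚ)/(rₐ + rₚ) = 0.896147

Final answer: e = 0.8961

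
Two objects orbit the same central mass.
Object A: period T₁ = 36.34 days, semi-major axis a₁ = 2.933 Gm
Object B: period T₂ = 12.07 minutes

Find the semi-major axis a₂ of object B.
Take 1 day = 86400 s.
T₁ = 36.34 days = 3.13978 × 10^6 s
T₂ = 12.07 minutes = 724.2 s
a₁ = 2.933 Gm = 2.933 × 10^9 m
Kepler's third law: (T₂/T₁)² = (a₂/a₁)³  ⇒  a₂ = a₁ (T₂/T₁)^(2/3)
T₂/T₁ = 0.000230653
(T₂/T₁)^(2/3) = 0.00376103
a₂ = 2.933 × 10^9 m × 0.00376103 = 1.10311 × 10^7 m ≈ 11.03 Mm

Final answer: a₂ = 11.03 Mm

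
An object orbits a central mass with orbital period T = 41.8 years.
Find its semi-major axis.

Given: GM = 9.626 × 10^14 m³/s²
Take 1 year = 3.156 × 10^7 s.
T = 41.8 years = 1.31921 × 10^9 s
GM = 9.626 × 10^14 m³/s²
Kepler's third law: a³ = GM T² / (4π²)
T² = 1.74031 × 10^18 s²
a³ = (9.626 × 10^14) × (1.74031 × 10^18) / (4π²) = 4.24339 × 10^31 m³
a = (a³)^(1/3) = 3.48796 × 10^10 m ≈ 34.88 Gm

Final answer: 34.88 Gm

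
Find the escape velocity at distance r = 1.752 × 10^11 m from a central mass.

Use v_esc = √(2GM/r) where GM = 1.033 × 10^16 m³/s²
r = 1.752 × 10^11 m
GM = 1.033 × 10^16 m³/s²
2GM/r = 2 × (1.033 × 10^16) / (1.752 × 10^11) = 117922 m²/s²
v_esc = √(2GM/r) = 343.398 m/s ≈ 343.4 m/s

Final answer: 343.4 m/s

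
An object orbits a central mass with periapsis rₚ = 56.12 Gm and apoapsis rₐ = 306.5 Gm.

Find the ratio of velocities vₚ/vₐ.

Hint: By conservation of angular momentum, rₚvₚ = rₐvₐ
rₚ = 56.12 Gm = 5.612 × 10^10 m
rₐ = 306.5 Gm = 3.065 × 10^11 m
rₚvₚ = rₐvₐ  ⇒  vₚ/vₐ = rₐ/rₚ
vₚ/vₐ = (3.065 × 10^11) / (5.612 × 10^10) = 5.46151

Final answer: vₚ/vₐ = 5.462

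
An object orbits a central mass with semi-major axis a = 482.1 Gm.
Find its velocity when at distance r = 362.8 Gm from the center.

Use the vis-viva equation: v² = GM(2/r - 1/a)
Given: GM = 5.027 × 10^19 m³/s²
a = 482.1 Gm = 4.821 × 10^11 m
r = 362.8 Gm = 3.628 × 10^11 m
GM = 5.027 × 10^19 m³/s²
2/r − 1/a = 5.51268 × 10^-12 − 2.07426 × 10^-12 = 3.43842 × 10^-12 m⁻¹
v² = GM (2/r − 1/a) = 1.72849 × 10^8 m²/s²
v = 13147.2 m/s ≈ 13.15 km/s

Final answer: 13.15 km/s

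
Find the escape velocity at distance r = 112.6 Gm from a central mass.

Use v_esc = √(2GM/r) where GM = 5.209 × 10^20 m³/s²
r = 112.6 Gm = 1.126 × 10^11 m
GM = 5.209 × 10^20 m³/s²
2GM/r = 2 × (5.209 × 10^20) / (1.126 × 10^11) = 9.25222 × 10^9 m²/s²
v_esc = √(2GM/r) = 96188.5 m/s ≈ 96.19 km/s

Final answer: 96.19 km/s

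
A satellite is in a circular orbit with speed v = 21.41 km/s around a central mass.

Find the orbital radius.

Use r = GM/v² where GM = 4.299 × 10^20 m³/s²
v = 21.41 km/s = 21410 m/s
GM = 4.299 × 10^20 m³/s²
v² = 4.58388 × 10^8 m²/s²
r = GM/v² = (4.299 × 10^20) / (4.58388 × 10^8) = 9.37852 × 10^11 m ≈ 937.9 Gm

Final answer: 937.9 Gm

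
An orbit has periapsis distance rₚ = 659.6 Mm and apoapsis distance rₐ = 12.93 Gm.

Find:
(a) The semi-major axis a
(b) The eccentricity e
rₚ = 659.6 Mm = 6.596 × 10^8 m
rₐ = 12.93 Gm = 1.293 × 10^10 m
(a) a = (rₚ + rₐ)/2 = 6.7948 × 10^9 m ≈ 6.795 Gm
(b) e = (rₐ − rₚ)/(rₐ + rₚ) = (1.22704 × 10^10) / (1.35896 × 10^10) = 0.902926

Final answer:
(a) a = 6.795 Gm
(b) e = 0.9029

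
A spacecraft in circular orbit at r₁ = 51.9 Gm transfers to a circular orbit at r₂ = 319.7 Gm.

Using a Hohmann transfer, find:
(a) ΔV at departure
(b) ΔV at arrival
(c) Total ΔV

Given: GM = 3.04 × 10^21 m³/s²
r₁ = 51.9 Gm = 5.19 × 10^10 m
r₂ = 319.7 Gm = 3.197 × 10^11 m
GM = 3.04 × 10^21 m³/s²
Transfer ellipse: a_t = (r₁ + r₂)/2 = 1.858 × 10^11 m
Circular speed at r₁: v₁ = √(GM/r₁) = 242021 m/s
Transfer speed at r₁ (periapsis): v₁ₜ = √(GM(2/r₁ − 1/a_t)) = 317469 m/s
(a) ΔV₁ = v₁ₜ − v₁ = 75448.1 m/s ≈ 75.45 km/s
Circular speed at r₂: v₂ = √(GM/r₂) = 97513.7 m/s
Transfer speed at r₂ (apoapsis): v₂ₜ = √(GM(2/r₂ − 1/a_t)) = 51537.9 m/s
(b) ΔV₂ = v₂ − v₂ₜ = 45975.8 m/s ≈ 45.98 km/s
(c) ΔV_total = ΔV₁ + ΔV₂ = 121424 m/s ≈ 121.4 km/s

Final answer:
(a) ΔV₁ = 75.45 km/s
(b) ΔV₂ = 45.98 km/s
(c) ΔV_total = 121.4 km/s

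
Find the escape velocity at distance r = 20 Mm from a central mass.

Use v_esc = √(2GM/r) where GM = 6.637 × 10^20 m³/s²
r = 20 Mm = 2 × 10^7 m
GM = 6.637 × 10^20 m³/s²
2GM/r = 2 × (6.637 × 10^20) / (2 × 10^7) = 6.637 × 10^13 m²/s²
v_esc = √(2GM/r) = 8.14678 × 10^6 m/s ≈ 8147 km/s

Final answer: 8147 km/s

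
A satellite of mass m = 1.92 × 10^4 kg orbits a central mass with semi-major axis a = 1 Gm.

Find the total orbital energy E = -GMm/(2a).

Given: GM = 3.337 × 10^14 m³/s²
a = 1 Gm = 1 × 10^9 m
GM = 3.337 × 10^14 m³/s²
2a = 2 × 10^9 m
GMm = 3.337 × 10^14 × 19200 = 6.40704 × 10^18 m³·kg/s²
E = −GMm/(2a) = -3.20352 × 10^9 J ≈ -3.204 GJ

Final answer: -3.204 GJ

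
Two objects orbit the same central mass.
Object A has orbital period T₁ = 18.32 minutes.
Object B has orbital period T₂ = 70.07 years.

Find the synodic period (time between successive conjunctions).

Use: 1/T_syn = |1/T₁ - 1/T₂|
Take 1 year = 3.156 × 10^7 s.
T₁ = 18.32 minutes = 1099.2 s
T₂ = 70.07 years = 2.21141 × 10^9 s
1/T₁ = 0.000909753 s⁻¹
1/T₂ = 4.522 × 10^-10 s⁻¹
|1/T₁ − 1/T₂| = 0.000909752 s⁻¹
T_syn = 1 / |1/T₁ − 1/T₂| = 1099.2 s ≈ 18.32 minutes

Final answer: T_syn = 18.32 minutes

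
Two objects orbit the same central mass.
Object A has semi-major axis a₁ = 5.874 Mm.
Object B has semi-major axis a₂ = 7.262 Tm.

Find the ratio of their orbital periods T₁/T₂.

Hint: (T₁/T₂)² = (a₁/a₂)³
a₁ = 5.874 Mm = 5.874 × 10^6 m
a₂ = 7.262 Tm = 7.262 × 10^12 m
a₁/a₂ = 8.08868 × 10^-7
T₁/T₂ = (a₁/a₂)^(3/2) = (8.08868 × 10^-7)^1.5 = 7.27472 × 10^-10

Final answer: T₁/T₂ = 7.275 × 10^-10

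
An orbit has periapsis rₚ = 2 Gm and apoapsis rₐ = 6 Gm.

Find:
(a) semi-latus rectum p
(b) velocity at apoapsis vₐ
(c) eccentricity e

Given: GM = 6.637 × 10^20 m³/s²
rₚ = 2 Gm = 2 × 10^9 m
rₐ = 6 Gm = 6 × 10^9 m
GM = 6.637 × 10^20 m³/s²
a = (rₚ + rₐ)/2 = 4 × 10^9 m
e = (rₐ − rₚ)/(rₐ + rₚ) = (4 × 10^9) / (8 × 10^9) = 0.5
(a) 1 − e² = 0.75;  p = a(1 − e²) = 4 × 10^9 × 0.75 = 3 × 10^9 m ≈ 3 Gm
(b) vₐ² = GM (2/rₐ − 1/a) = 6.637 × 10^20 × (3.33333 × 10^-10 − 2.5 × 10^-10) = 5.53083 × 10^10 m²/s²;  vₐ = 235177 m/s ≈ 235.2 km/s
(c) e = 0.5 ≈ 0.5

Final answer:
(a) semi-latus rectum p = 3 Gm
(b) velocity at apoapsis vₐ = 235.2 km/s
(c) eccentricity e = 0.5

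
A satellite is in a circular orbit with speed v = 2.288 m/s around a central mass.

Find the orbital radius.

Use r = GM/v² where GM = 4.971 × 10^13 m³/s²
v = 2.288 m/s
GM = 4.971 × 10^13 m³/s²
v² = 5.23494 m²/s²
r = GM/v² = (4.971 × 10^13) / 5.23494 = 9.4958 × 10^12 m ≈ 9.496 Tm

Final answer: 9.496 Tm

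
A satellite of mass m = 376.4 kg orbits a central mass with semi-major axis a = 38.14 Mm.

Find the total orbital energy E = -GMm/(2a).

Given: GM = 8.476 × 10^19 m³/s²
a = 38.14 Mm = 3.814 × 10^7 m
GM = 8.476 × 10^19 m³/s²
2a = 7.628 × 10^7 m
GMm = 8.476 × 10^19 × 376.4 = 3.19037 × 10^22 m³·kg/s²
E = −GMm/(2a) = -4.18244 × 10^14 J ≈ -418.2 TJ

Final answer: -418.2 TJ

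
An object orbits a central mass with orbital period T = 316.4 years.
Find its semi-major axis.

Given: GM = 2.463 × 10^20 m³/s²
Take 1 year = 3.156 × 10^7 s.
T = 316.4 years = 9.98558 × 10^9 s
GM = 2.463 × 10^20 m³/s²
Kepler's third law: a³ = GM T² / (4π²)
T² = 9.97119 × 10^19 s²
a³ = (2.463 × 10^20) × (9.97119 × 10^19) / (4π²) = 6.22088 × 10^38 m³
a = (a³)^(1/3) = 8.53658 × 10^12 m ≈ 8.537 Tm

Final answer: 8.537 Tm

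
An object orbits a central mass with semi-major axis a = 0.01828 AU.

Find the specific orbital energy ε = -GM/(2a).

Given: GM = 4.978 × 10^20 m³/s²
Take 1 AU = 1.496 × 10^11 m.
a = 0.01828 AU = 2.73469 × 10^9 m
GM = 4.978 × 10^20 m³/s²
2a = 5.46938 × 10^9 m
ε = −GM/(2a) = -9.10159 × 10^10 J/kg ≈ -91.02 GJ/kg

Final answer: -91.02 GJ/kg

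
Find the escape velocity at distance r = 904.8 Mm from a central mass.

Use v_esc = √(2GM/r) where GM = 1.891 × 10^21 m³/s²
r = 904.8 Mm = 9.048 × 10^8 m
GM = 1.891 × 10^21 m³/s²
2GM/r = 2 × (1.891 × 10^21) / (9.048 × 10^8) = 4.17993 × 10^12 m²/s²
v_esc = √(2GM/r) = 2.04449 × 10^6 m/s ≈ 2044 km/s

Final answer: 2044 km/s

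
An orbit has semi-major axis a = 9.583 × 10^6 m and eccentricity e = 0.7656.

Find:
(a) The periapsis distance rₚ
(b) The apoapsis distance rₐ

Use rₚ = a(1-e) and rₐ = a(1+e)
a = 9.583 × 10^6 m
e = 0.7656:  1 − e = 0.2344,  1 + e = 1.7656
(a) rₚ = a(1 − e) = 9.583 × 10^6 m × 0.2344 = 2.24626 × 10^6 m ≈ 2.246 × 10^6 m
(b) rₐ = a(1 + e) = 9.583 × 10^6 m × 1.7656 = 1.69197 × 10^7 m ≈ 1.692 × 10^7 m

Final answer:
(a) rₚ = 2.246 × 10^6 m
(b) rₐ = 1.692 × 10^7 m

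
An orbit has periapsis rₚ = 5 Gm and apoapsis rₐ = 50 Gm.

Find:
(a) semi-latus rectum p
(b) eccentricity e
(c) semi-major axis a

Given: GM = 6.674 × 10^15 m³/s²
rₚ = 5 Gm = 5 × 10^9 m
rₐ = 50 Gm = 5 × 10^10 m
GM = 6.674 × 10^15 m³/s²
a = (rₚ + rₐ)/2 = 2.75 × 10^10 m
e = (rₐ − rₚ)/(rₐ + rₚ) = (4.5 × 10^10) / (5.5 × 10^10) = 0.818182
(a) 1 − e² = 0.330579;  p = a(1 − e²) = 2.75 × 10^10 × 0.330579 = 9.09091 × 10^9 m ≈ 9.091 Gm
(b) e = 0.818182 ≈ 0.8182
(c) a = 2.75 × 10^10 m ≈ 27.5 Gm

Final answer:
(a) semi-latus rectum p = 9.091 Gm
(b) eccentricity e = 0.8182
(c) semi-major axis a = 27.5 Gm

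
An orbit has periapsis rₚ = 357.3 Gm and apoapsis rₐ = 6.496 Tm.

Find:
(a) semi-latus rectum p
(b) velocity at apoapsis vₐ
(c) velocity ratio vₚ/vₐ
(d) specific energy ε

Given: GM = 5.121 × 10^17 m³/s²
rₚ = 357.3 Gm = 3.573 × 10^11 m
rₐ = 6.496 Tm = 6.496 × 10^12 m
GM = 5.121 × 10^17 m³/s²
a = (rₚ + rₐ)/2 = 3.42665 × 10^12 m
e = (rₐ − rₚ)/(rₐ + rₚ) = (6.1387 × 10^12) / (6.8533 × 10^12) = 0.895729
(a) 1 − e² = 0.197669;  p = a(1 − e²) = 3.42665 × 10^12 × 0.197669 = 6.77344 × 10^11 m ≈ 677.3 Gm
(b) vₐ² = GM (2/rₐ − 1/a) = 5.121 × 10^17 × (3.07882 × 10^-13 − 2.9183 × 10^-13) = 8220 m²/s²;  vₐ = 90.6642 m/s ≈ 90.66 m/s
(c) vₚ/vₐ = rₐ/rₚ (angular momentum) = (6.496 × 10^12) / (3.573 × 10^11) = 18.1808 ≈ 18.18
(d) 2a = 6.8533 × 10^12 m;  ε = −GM/(2a) = -74723.1 J/kg ≈ -74.72 kJ/kg

Final answer:
(a) semi-latus rectum p = 677.3 Gm
(b) velocity at apoapsis vₐ = 90.66 m/s
(c) velocity ratio vₚ/vₐ = 18.18
(d) specific energy ε = -74.72 kJ/kg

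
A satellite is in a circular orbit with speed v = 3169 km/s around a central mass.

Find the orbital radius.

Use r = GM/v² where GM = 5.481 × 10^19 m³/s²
v = 3169 km/s = 3.169 × 10^6 m/s
GM = 5.481 × 10^19 m³/s²
v² = 1.00426 × 10^13 m²/s²
r = GM/v² = (5.481 × 10^19) / (1.00426 × 10^13) = 5.45777 × 10^6 m ≈ 5.458 × 10^6 m

Final answer: 5.458 × 10^6 m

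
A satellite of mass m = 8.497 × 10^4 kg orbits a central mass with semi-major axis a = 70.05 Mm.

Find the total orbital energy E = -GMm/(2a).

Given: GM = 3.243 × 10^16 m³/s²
a = 70.05 Mm = 7.005 × 10^7 m
GM = 3.243 × 10^16 m³/s²
2a = 1.401 × 10^8 m
GMm = 3.243 × 10^16 × 84970 = 2.75558 × 10^21 m³·kg/s²
E = −GMm/(2a) = -1.96686 × 10^13 J ≈ -19.67 TJ

Final answer: -19.67 TJ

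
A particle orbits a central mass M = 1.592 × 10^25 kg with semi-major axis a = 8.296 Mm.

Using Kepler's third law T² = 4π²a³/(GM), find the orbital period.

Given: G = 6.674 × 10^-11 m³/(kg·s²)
M = 1.592 × 10^25 kg
GM = G × M = 6.674 × 10^-11 × 1.592 × 10^25 = 1.0625 × 10^15 m³/s²
a = 8.296 Mm = 8.296 × 10^6 m
a³ = 5.70961 × 10^20 m³
T = 2π √(a³/GM) = 2π √((5.70961 × 10^20) / (1.0625 × 10^15)) = 2π × 733.058 s
T = 4605.94 s ≈ 1.279 hours

Final answer: 1.279 hours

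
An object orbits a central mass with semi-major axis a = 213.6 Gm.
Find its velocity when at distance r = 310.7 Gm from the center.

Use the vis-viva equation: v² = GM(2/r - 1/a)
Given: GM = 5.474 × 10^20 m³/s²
a = 213.6 Gm = 2.136 × 10^11 m
r = 310.7 Gm = 3.107 × 10^11 m
GM = 5.474 × 10^20 m³/s²
2/r − 1/a = 6.43708 × 10^-12 − 4.68165 × 10^-12 = 1.75543 × 10^-12 m⁻¹
v² = GM (2/r − 1/a) = 9.60922 × 10^8 m²/s²
v = 30998.7 m/s ≈ 31 km/s

Final answer: 31 km/s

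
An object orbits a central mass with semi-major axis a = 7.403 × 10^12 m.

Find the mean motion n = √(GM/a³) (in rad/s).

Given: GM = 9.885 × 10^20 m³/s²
a = 7.403 × 10^12 m
GM = 9.885 × 10^20 m³/s²
a³ = 4.05717 × 10^38 m³
GM/a³ = (9.885 × 10^20) / (4.05717 × 10^38) = 2.43643 × 10^-18 s⁻²
n = √(GM/a³) = 1.56091 × 10^-9 rad/s ≈ 1.561 × 10^-9 rad/s

Final answer: n = 1.561 × 10^-9 rad/s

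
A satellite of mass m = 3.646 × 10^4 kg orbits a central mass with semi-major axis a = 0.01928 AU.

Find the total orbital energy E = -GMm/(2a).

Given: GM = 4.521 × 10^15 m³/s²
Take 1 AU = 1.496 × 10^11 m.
a = 0.01928 AU = 2.88429 × 10^9 m
GM = 4.521 × 10^15 m³/s²
2a = 5.76858 × 10^9 m
GMm = 4.521 × 10^15 × 36460 = 1.64836 × 10^20 m³·kg/s²
E = −GMm/(2a) = -2.85748 × 10^10 J ≈ -28.57 GJ

Final answer: -28.57 GJ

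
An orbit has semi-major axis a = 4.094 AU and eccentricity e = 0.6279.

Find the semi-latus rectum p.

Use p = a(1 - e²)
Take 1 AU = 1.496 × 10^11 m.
a = 4.094 AU = 6.12462 × 10^11 m
e = 0.6279,  e² = 0.394258,  1 − e² = 0.605742
p = a(1 − e²) = 6.12462 × 10^11 m × 0.605742 = 3.70994 × 10^11 m ≈ 2.48 AU

Final answer: p = 2.48 AU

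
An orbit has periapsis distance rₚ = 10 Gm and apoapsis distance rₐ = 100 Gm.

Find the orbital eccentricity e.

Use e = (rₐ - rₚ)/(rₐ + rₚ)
rₚ = 10 Gm = 1 × 10^10 m
rₐ = 100 Gm = 1 × 10^11 m
rₐ − rₚ = 9 × 10^10 m
rₐ + rₚ = 1.1 × 10^11 m
e = (rₐ − rₚ)/(rₐ + rₚ) = 0.818182

Final answer: e = 0.8182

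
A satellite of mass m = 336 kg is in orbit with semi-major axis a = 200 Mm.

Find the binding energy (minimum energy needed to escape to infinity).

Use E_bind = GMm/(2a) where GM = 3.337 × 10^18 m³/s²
a = 200 Mm = 2 × 10^8 m
GM = 3.337 × 10^18 m³/s²
m = 336 kg
GMm = 3.337 × 10^18 × 336 = 1.12123 × 10^21 m³·kg/s²
2a = 4 × 10^8 m
E_bind = GMm/(2a) = 2.80308 × 10^12 J ≈ 2.803 TJ

Final answer: 2.803 TJ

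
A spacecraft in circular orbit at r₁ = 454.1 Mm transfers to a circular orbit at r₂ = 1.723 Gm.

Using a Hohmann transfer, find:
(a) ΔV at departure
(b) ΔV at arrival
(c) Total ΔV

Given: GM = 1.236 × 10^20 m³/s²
r₁ = 454.1 Mm = 4.541 × 10^8 m
r₂ = 1.723 Gm = 1.723 × 10^9 m
GM = 1.236 × 10^20 m³/s²
Transfer ellipse: a_t = (r₁ + r₂)/2 = 1.08855 × 10^9 m
Circular speed at r₁: v₁ = √(GM/r₁) = 521715 m/s
Transfer speed at r₁ (periapsis): v₁ₜ = √(GM(2/r₁ − 1/a_t)) = 656375 m/s
(a) ΔV₁ = v₁ₜ − v₁ = 134660 m/s ≈ 134.7 km/s
Circular speed at r₂: v₂ = √(GM/r₂) = 267835 m/s
Transfer speed at r₂ (apoapsis): v₂ₜ = √(GM(2/r₂ − 1/a_t)) = 172989 m/s
(b) ΔV₂ = v₂ − v₂ₜ = 94845.7 m/s ≈ 94.85 km/s
(c) ΔV_total = ΔV₁ + ΔV₂ = 229505 m/s ≈ 229.5 km/s

Final answer:
(a) ΔV₁ = 134.7 km/s
(b) ΔV₂ = 94.85 km/s
(c) ΔV_total = 229.5 km/s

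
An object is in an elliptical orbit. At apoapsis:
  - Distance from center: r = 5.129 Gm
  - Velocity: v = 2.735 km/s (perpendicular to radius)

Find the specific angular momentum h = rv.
r = 5.129 Gm = 5.129 × 10^9 m
v = 2.735 km/s = 2735 m/s
h = rv = 5.129 × 10^9 × 2735 = 1.40278 × 10^13 m²/s ≈ 1.403 × 10^13 m²/s

Final answer: h = 1.403 × 10^13 m²/s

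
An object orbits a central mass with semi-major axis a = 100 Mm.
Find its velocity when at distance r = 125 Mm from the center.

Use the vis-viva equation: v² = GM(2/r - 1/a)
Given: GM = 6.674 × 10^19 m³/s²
a = 100 Mm = 1 × 10^8 m
r = 125 Mm = 1.25 × 10^8 m
GM = 6.674 × 10^19 m³/s²
2/r − 1/a = 1.6 × 10^-8 − 1 × 10^-8 = 6 × 10^-9 m⁻¹
v² = GM (2/r − 1/a) = 4.0044 × 10^11 m²/s²
v = 632803 m/s ≈ 632.8 km/s

Final answer: 632.8 km/s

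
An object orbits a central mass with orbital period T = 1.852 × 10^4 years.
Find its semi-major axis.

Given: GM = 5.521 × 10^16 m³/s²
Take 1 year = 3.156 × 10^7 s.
T = 1.852 × 10^4 years = 5.84491 × 10^11 s
GM = 5.521 × 10^16 m³/s²
Kepler's third law: a³ = GM T² / (4π²)
T² = 3.4163 × 10^23 s²
a³ = (5.521 × 10^16) × (3.4163 × 10^23) / (4π²) = 4.77765 × 10^38 m³
a = (a³)^(1/3) = 7.81756 × 10^12 m ≈ 7.818 Tm

Final answer: 7.818 Tm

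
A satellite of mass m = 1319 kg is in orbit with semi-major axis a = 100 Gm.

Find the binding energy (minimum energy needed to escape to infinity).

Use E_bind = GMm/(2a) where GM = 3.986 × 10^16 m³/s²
a = 100 Gm = 1 × 10^11 m
GM = 3.986 × 10^16 m³/s²
m = 1319 kg
GMm = 3.986 × 10^16 × 1319 = 5.25753 × 10^19 m³·kg/s²
2a = 2 × 10^11 m
E_bind = GMm/(2a) = 2.62877 × 10^8 J ≈ 262.9 MJ

Final answer: 262.9 MJ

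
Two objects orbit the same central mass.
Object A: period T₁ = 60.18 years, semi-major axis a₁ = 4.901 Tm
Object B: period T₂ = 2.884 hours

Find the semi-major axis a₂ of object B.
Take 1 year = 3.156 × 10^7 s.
T₁ = 60.18 years = 1.89928 × 10^9 s
T₂ = 2.884 hours = 10382.4 s
a₁ = 4.901 Tm = 4.901 × 10^12 m
Kepler's third law: (T₂/T₁)² = (a₂/a₁)³  ⇒  a₂ = a₁ (T₂/T₁)^(2/3)
T₂/T₁ = 5.46649 × 10^-6
(T₂/T₁)^(2/3) = 0.000310317
a₂ = 4.901 × 10^12 m × 0.000310317 = 1.52086 × 10^9 m ≈ 1.521 Gm

Final answer: a₂ = 1.521 Gm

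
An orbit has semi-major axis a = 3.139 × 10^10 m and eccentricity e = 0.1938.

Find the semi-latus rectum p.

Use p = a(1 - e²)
a = 3.139 × 10^10 m
e = 0.1938,  e² = 0.0375584,  1 − e² = 0.962442
p = a(1 − e²) = 3.139 × 10^10 m × 0.962442 = 3.0211 × 10^10 m ≈ 3.021 × 10^10 m

Final answer: p = 3.021 × 10^10 m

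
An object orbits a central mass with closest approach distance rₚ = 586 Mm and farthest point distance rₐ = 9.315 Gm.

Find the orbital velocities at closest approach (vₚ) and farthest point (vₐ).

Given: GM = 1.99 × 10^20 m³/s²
rₚ = 586 Mm = 5.86 × 10^8 m
rₐ = 9.315 Gm = 9.315 × 10^9 m
GM = 1.99 × 10^20 m³/s²
a = (rₚ + rₐ)/2 = 4.9505 × 10^9 m
Vis-viva: v² = GM (2/r − 1/a)
vₚ² = 1.99 × 10^20 × (3.41297 × 10^-9 − 2.02 × 10^-10) = 6.38983 × 10^11 m²/s²
vₚ = 799364 m/s ≈ 799.4 km/s
vₐ² = 1.99 × 10^20 × (2.14707 × 10^-10 − 2.02 × 10^-10) = 2.52882 × 10^9 m²/s²
vₐ = 50287.4 m/s ≈ 50.29 km/s

Final answer: vₚ = 799.4 km/s, vₐ = 50.29 km/s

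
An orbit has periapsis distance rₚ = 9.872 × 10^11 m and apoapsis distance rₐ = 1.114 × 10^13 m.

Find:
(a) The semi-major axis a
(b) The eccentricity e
rₚ = 9.872 × 10^11 m
rₐ = 1.114 × 10^13 m
(a) a = (rₚ + rₐ)/2 = 6.0636 × 10^12 m ≈ 6.064 × 10^12 m
(b) e = (rₐ − rₚ)/(rₐ + rₚ) = (1.01528 × 10^13) / (1.21272 × 10^13) = 0.837192

Final answer:
(a) a = 6.064 × 10^12 m
(b) e = 0.8372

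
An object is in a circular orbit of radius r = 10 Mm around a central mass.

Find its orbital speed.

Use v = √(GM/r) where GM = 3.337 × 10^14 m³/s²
r = 10 Mm = 1 × 10^7 m
GM = 3.337 × 10^14 m³/s²
GM/r = (3.337 × 10^14) / (1 × 10^7) = 3.337 × 10^7 m²/s²
v = √(GM/r) = 5776.68 m/s ≈ 5.777 km/s

Final answer: 5.777 km/s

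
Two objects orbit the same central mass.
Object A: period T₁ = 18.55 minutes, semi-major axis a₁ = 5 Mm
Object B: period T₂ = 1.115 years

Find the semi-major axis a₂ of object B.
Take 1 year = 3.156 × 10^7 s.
T₁ = 18.55 minutes = 1113 s
T₂ = 1.115 years = 3.51894 × 10^7 s
a₁ = 5 Mm = 5 × 10^6 m
Kepler's third law: (T₂/T₁)² = (a₂/a₁)³  ⇒  a₂ = a₁ (T₂/T₁)^(2/3)
T₂/T₁ = 31616.7
(T₂/T₁)^(2/3) = 999.872
a₂ = 5 × 10^6 m × 999.872 = 4.99936 × 10^9 m ≈ 4.999 Gm

Final answer: a₂ = 4.999 Gm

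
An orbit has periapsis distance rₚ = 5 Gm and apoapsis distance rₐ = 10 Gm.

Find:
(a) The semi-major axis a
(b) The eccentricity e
rₚ = 5 Gm = 5 × 10^9 m
rₐ = 10 Gm = 1 × 10^10 m
(a) a = (rₚ + rₐ)/2 = 7.5 × 10^9 m ≈ 7.5 Gm
(b) e = (rₐ − rₚ)/(rₐ + rₚ) = (5 × 10^9) / (1.5 × 10^10) = 0.333333

Final answer:
(a) a = 7.5 Gm
(b) e = 0.3333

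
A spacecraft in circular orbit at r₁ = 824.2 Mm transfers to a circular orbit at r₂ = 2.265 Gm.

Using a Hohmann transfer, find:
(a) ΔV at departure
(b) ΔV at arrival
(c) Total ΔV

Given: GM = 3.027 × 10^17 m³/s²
r₁ = 824.2 Mm = 8.242 × 10^8 m
r₂ = 2.265 Gm = 2.265 × 10^9 m
GM = 3.027 × 10^17 m³/s²
Transfer ellipse: a_t = (r₁ + r₂)/2 = 1.5446 × 10^9 m
Circular speed at r₁: v₁ = √(GM/r₁) = 19164.2 m/s
Transfer speed at r₁ (periapsis): v₁ₜ = √(GM(2/r₁ − 1/a_t)) = 23206.8 m/s
(a) ΔV₁ = v₁ₜ − v₁ = 4042.67 m/s ≈ 4.043 km/s
Circular speed at r₂: v₂ = √(GM/r₂) = 11560.4 m/s
Transfer speed at r₂ (apoapsis): v₂ₜ = √(GM(2/r₂ − 1/a_t)) = 8444.63 m/s
(b) ΔV₂ = v₂ − v₂ₜ = 3115.75 m/s ≈ 3.116 km/s
(c) ΔV_total = ΔV₁ + ΔV₂ = 7158.43 m/s ≈ 7.158 km/s

Final answer:
(a) ΔV₁ = 4.043 km/s
(b) ΔV₂ = 3.116 km/s
(c) ΔV_total = 7.158 km/s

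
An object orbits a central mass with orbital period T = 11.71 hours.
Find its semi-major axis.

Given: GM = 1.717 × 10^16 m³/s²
T = 11.71 hours = 42156 s
GM = 1.717 × 10^16 m³/s²
Kepler's third law: a³ = GM T² / (4π²)
T² = 1.77713 × 10^9 s²
a³ = (1.717 × 10^16) × (1.77713 × 10^9) / (4π²) = 7.72911 × 10^23 m³
a = (a³)^(1/3) = 9.17719 × 10^7 m ≈ 91.77 Mm

Final answer: 91.77 Mm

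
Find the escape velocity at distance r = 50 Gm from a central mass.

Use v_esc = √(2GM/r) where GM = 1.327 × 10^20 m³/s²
r = 50 Gm = 5 × 10^10 m
GM = 1.327 × 10^20 m³/s²
2GM/r = 2 × (1.327 × 10^20) / (5 × 10^10) = 5.308 × 10^9 m²/s²
v_esc = √(2GM/r) = 72856 m/s ≈ 72.86 km/s

Final answer: 72.86 km/s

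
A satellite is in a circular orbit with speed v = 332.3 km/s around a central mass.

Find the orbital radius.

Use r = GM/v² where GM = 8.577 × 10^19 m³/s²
v = 332.3 km/s = 332300 m/s
GM = 8.577 × 10^19 m³/s²
v² = 1.10423 × 10^11 m²/s²
r = GM/v² = (8.577 × 10^19) / (1.10423 × 10^11) = 7.76738 × 10^8 m ≈ 776.7 Mm

Final answer: 776.7 Mm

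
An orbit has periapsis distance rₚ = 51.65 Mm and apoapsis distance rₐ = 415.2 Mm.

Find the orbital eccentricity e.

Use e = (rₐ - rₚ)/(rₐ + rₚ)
rₚ = 51.65 Mm = 5.165 × 10^7 m
rₐ = 415.2 Mm = 4.152 × 10^8 m
rₐ − rₚ = 3.6355 × 10^8 m
rₐ + rₚ = 4.6685 × 10^8 m
e = (rₐ − rₚ)/(rₐ + rₚ) = 0.77873

Final answer: e = 0.7787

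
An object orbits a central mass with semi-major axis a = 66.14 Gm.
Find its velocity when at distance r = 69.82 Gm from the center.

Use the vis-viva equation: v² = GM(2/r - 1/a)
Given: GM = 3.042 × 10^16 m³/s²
a = 66.14 Gm = 6.614 × 10^10 m
r = 69.82 Gm = 6.982 × 10^10 m
GM = 3.042 × 10^16 m³/s²
2/r − 1/a = 2.86451 × 10^-11 − 1.51194 × 10^-11 = 1.35256 × 10^-11 m⁻¹
v² = GM (2/r − 1/a) = 411450 m²/s²
v = 641.444 m/s ≈ 641.4 m/s

Final answer: 641.4 m/s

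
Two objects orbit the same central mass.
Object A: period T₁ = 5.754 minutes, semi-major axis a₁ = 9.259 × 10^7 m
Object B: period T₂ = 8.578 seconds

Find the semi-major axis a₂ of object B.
T₁ = 5.754 minutes = 345.24 s
T₂ = 8.578 seconds
a₁ = 9.259 × 10^7 m
Kepler's third law: (T₂/T₁)² = (a₂/a₁)³  ⇒  a₂ = a₁ (T₂/T₁)^(2/3)
T₂/T₁ = 0.0248465
(T₂/T₁)^(2/3) = 0.0851484
a₂ = 9.259 × 10^7 m × 0.0851484 = 7.88389 × 10^6 m ≈ 7.884 × 10^6 m

Final answer: a₂ = 7.884 × 10^6 m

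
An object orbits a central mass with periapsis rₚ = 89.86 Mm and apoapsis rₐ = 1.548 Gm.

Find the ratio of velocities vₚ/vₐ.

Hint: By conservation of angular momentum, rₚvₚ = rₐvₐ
rₚ = 89.86 Mm = 8.986 × 10^7 m
rₐ = 1.548 Gm = 1.548 × 10^9 m
rₚvₚ = rₐvₐ  ⇒  vₚ/vₐ = rₐ/rₚ
vₚ/vₐ = (1.548 × 10^9) / (8.986 × 10^7) = 17.2268

Final answer: vₚ/vₐ = 17.23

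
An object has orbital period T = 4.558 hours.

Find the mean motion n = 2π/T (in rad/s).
T = 4.558 hours = 16408.8 s
n = 2π / 16408.8 s = 0.000382916 rad/s ≈ 0.0003829 rad/s

Final answer: n = 0.0003829 rad/s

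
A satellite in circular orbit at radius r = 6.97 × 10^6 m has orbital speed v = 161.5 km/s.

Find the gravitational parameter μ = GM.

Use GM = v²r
r = 6.97 × 10^6 m
v = 161.5 km/s = 161500 m/s
v² = 2.60822 × 10^10 m²/s²
GM = v²r = 2.60822 × 10^10 × 6.97 × 10^6 = 1.81793 × 10^17 m³/s²
GM ≈ 1.818 × 10^17 m³/s²

Final answer: GM = 1.818 × 10^17 m³/s²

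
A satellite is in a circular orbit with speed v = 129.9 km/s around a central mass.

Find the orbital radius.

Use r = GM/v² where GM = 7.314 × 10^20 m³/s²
v = 129.9 km/s = 129900 m/s
GM = 7.314 × 10^20 m³/s²
v² = 1.6874 × 10^10 m²/s²
r = GM/v² = (7.314 × 10^20) / (1.6874 × 10^10) = 4.33448 × 10^10 m ≈ 43.34 Gm

Final answer: 43.34 Gm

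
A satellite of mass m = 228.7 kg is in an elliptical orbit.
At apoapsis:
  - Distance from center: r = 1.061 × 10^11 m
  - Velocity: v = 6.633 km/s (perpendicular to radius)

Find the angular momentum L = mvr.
r = 1.061 × 10^11 m
v = 6.633 km/s = 6633 m/s
vr = 6633 × 1.061 × 10^11 = 7.03761 × 10^14 m²/s
L = m × vr = 228.7 × 7.03761 × 10^14 = 1.6095 × 10^17 kg·m²/s ≈ 1.61 × 10^17 kg·m²/s

Final answer: L = 1.61 × 10^17 kg·m²/s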